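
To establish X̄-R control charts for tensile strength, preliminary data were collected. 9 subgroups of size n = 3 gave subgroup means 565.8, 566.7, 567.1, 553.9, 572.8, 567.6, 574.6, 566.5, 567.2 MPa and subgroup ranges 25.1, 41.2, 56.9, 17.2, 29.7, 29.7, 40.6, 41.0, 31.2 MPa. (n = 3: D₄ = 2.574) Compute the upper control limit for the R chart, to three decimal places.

R̄ = (25.1 + 41.2 + 56.9 + 17.2 + 29.7 + 29.7 + 40.6 + 41.0 + 31.2) / 9 = 312.6000 / 9 = 34.7333
UCL_R = D₄·R̄ = 2.574 × 34.7333 = 89.4036

89.404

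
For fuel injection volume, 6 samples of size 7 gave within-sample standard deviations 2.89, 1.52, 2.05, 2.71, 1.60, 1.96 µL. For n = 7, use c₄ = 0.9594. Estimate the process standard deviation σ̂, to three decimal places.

s̄ = (2.89 + 1.52 + 2.05 + 2.71 + 1.60 + 1.96) / 6 = 2.1217
σ̂ = s̄ / c₄ = 2.1217 / 0.9594 = 2.2115

2.211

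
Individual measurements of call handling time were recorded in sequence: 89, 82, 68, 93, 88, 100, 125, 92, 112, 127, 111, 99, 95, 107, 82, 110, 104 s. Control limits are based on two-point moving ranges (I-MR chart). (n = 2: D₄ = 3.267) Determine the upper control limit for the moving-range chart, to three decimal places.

Moving ranges: 7, 14, 25, 5, 12, 25, 33, 20, 15, 16, 12, 4, 12, 25, 28, 6; M̄R̄ = 259.0000 / 16 = 16.1875
UCL_MR = D₄·M̄R̄ = 3.267 × 16.1875 = 52.8846

52.885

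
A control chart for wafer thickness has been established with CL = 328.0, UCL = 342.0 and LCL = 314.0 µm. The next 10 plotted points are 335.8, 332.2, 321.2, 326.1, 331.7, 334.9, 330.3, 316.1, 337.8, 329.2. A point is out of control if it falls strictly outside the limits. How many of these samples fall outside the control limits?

All 10 points lie within [314.0, 342.0].

0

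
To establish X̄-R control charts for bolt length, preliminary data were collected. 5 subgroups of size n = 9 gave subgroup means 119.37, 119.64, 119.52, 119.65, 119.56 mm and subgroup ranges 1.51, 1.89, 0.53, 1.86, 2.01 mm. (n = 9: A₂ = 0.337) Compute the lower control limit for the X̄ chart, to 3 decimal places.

X̄̄ = (119.37 + 119.64 + 119.52 + 119.65 + 119.56) / 5 = 597.7400 / 5 = 119.5480
R̄ = (1.51 + 1.89 + 0.53 + 1.86 + 2.01) / 5 = 7.8000 / 5 = 1.5600
LCL = X̄̄ − A₂·R̄ = 119.5480 − 0.337 × 1.5600 = 119.0223

119.022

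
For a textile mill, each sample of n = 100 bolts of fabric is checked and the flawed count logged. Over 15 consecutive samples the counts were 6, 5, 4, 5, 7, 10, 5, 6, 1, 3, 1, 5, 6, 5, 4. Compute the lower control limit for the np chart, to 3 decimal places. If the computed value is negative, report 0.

p̄ = Σdᵢ / (k·n) = 73 / (15 × 100) = 0.04867
LCL = np̄ − 3·√(np̄(1−p̄)) = 4.8667 − 3 × 2.1517 = -1.5884 → 0 (negative, so LCL = 0)

0.000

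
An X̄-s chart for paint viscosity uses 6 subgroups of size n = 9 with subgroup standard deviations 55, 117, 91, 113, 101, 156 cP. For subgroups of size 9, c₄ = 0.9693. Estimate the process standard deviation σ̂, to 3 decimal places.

108.841

s̄ = (55 + 117 + 91 + 113 + 101 + 156) / 6 = 105.5000
σ̂ = s̄ / c₄ = 105.5000 / 0.9693 = 108.8414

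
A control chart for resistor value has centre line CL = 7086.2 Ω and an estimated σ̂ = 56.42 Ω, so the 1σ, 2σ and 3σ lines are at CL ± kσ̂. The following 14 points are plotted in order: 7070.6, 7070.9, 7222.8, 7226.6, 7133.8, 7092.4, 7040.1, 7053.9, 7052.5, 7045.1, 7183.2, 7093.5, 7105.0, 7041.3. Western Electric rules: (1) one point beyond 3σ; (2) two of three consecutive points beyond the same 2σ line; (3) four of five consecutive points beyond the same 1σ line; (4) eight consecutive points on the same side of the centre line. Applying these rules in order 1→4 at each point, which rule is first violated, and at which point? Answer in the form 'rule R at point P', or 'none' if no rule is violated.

rule 2 at point 4

Zone of each point (C = within 1σ̂, B = 1σ̂–2σ̂, A = 2σ̂–3σ̂, * = beyond 3σ̂; sign = side of CL): 1:-C, 2:-C, 3:+A, 4:+A, 5:+C, 6:+C, 7:-C, 8:-C, 9:-C, 10:-C, 11:+B, 12:+C, 13:+C, 14:-C
Rule 2 (two of three consecutive points beyond the same 2σ limit) is satisfied at point 4.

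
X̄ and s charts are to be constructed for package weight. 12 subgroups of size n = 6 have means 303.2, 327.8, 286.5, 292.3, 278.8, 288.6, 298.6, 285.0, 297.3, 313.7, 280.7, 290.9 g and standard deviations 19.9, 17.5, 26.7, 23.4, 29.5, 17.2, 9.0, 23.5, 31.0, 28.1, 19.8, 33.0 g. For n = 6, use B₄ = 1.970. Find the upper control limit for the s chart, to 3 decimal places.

45.737

s̄ = (19.9 + 17.5 + 26.7 + 23.4 + 29.5 + 17.2 + 9.0 + 23.5 + 31.0 + 28.1 + 19.8 + 33.0) / 12 = 23.2167
UCL_s = B₄·s̄ = 1.970 × 23.2167 = 45.7368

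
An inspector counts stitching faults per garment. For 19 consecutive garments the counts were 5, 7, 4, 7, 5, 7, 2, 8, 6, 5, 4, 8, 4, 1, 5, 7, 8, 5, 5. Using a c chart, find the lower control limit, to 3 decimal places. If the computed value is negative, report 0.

c̄ = (5 + 7 + 4 + 7 + 5 + 7 + 2 + 8 + 6 + 5 + 4 + 8 + 4 + 1 + 5 + 7 + 8 + 5 + 5) / 19 = 103 / 19 = 5.4211
LCL = c̄ − 3√c̄ = 5.4211 − 3 × 2.3283 = -1.5639 → 0 (cannot be negative)

0.000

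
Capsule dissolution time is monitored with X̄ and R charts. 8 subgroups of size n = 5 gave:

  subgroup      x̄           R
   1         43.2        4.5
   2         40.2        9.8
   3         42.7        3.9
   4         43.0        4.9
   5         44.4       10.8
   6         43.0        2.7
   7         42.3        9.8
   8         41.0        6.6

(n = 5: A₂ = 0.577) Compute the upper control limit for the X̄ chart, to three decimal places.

X̄̄ = (43.2 + 40.2 + 42.7 + 43.0 + 44.4 + 43.0 + 42.3 + 41.0) / 8 = 339.8000 / 8 = 42.4750
R̄ = (4.5 + 9.8 + 3.9 + 4.9 + 10.8 + 2.7 + 9.8 + 6.6) / 8 = 53.0000 / 8 = 6.6250
UCL = X̄̄ + A₂·R̄ = 42.4750 + 0.577 × 6.6250 = 46.2976

46.298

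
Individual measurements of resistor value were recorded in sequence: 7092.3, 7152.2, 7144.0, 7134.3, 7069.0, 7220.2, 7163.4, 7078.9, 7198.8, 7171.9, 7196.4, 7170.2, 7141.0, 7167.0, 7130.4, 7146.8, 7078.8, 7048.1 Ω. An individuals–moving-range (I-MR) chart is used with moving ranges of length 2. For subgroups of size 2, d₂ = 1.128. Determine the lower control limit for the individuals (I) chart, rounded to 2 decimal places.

7007.68

X̄ = (7092.3 + 7152.2 + 7144.0 + 7134.3 + 7069.0 + 7220.2 + 7163.4 + 7078.9 + 7198.8 + 7171.9 + 7196.4 + 7170.2 + 7141.0 + 7167.0 + 7130.4 + 7146.8 + 7078.8 + 7048.1) / 18 = 7139.0944
Moving ranges: 59.9, 8.2, 9.7, 65.3, 151.2, 56.8, 84.5, 119.9, 26.9, 24.5, 26.2, 29.2, 26.0, 36.6, 16.4, 68.0, 30.7; M̄R̄ = 840.0000 / 17 = 49.4118
LCL = X̄ − 3·M̄R̄/d₂ = 7139.0944 − 3 × 49.4118 / 1.128 = 7007.6802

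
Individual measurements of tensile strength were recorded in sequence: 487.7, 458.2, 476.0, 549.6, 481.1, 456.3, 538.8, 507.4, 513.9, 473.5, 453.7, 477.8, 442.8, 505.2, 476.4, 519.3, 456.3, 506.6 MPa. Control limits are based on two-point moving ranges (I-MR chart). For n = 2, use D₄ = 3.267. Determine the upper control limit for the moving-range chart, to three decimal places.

Moving ranges: 29.5, 17.8, 73.6, 68.5, 24.8, 82.5, 31.4, 6.5, 40.4, 19.8, 24.1, 35.0, 62.4, 28.8, 42.9, 63.0, 50.3; M̄R̄ = 701.3000 / 17 = 41.2529
UCL_MR = D₄·M̄R̄ = 3.267 × 41.2529 = 134.7734

134.773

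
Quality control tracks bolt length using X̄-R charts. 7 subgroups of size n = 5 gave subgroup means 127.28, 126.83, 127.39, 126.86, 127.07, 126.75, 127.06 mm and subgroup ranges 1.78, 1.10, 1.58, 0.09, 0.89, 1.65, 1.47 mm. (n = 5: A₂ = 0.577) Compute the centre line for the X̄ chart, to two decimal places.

127.03

X̄̄ = (127.28 + 126.83 + 127.39 + 126.86 + 127.07 + 126.75 + 127.06) / 7 = 889.2400 / 7 = 127.0343
CL = X̄̄ = 127.0343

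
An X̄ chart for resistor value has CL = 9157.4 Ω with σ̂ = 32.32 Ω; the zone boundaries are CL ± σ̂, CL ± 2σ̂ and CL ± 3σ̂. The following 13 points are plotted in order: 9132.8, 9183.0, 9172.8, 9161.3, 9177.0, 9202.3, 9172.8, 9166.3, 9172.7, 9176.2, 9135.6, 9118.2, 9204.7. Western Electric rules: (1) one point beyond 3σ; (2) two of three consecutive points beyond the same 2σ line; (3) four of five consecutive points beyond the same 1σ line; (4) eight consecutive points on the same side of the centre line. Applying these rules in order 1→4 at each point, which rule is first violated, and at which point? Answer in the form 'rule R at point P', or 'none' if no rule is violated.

Zone of each point (C = within 1σ̂, B = 1σ̂–2σ̂, A = 2σ̂–3σ̂, * = beyond 3σ̂; sign = side of CL): 1:-C, 2:+C, 3:+C, 4:+C, 5:+C, 6:+B, 7:+C, 8:+C, 9:+C, 10:+C, 11:-C, 12:-B, 13:+B
Rule 4 (eight consecutive points on the same side of the centre line) is satisfied at point 9.

rule 4 at point 9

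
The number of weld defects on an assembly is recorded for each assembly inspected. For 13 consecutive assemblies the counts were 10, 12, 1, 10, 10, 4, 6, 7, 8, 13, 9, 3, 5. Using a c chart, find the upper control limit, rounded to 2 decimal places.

15.78

c̄ = (10 + 12 + 1 + 10 + 10 + 4 + 6 + 7 + 8 + 13 + 9 + 3 + 5) / 13 = 98 / 13 = 7.5385
UCL = c̄ + 3√c̄ = 7.5385 + 3 × √7.5385 = 7.5385 + 3 × 2.7456 = 15.7753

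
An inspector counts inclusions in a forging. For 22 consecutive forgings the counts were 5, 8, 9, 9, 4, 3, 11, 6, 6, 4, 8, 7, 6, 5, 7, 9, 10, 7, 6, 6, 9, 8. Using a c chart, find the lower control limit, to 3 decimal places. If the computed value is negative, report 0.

0.000

c̄ = (5 + 8 + 9 + 9 + 4 + 3 + 11 + 6 + 6 + 4 + 8 + 7 + 6 + 5 + 7 + 9 + 10 + 7 + 6 + 6 + 9 + 8) / 22 = 153 / 22 = 6.9545
LCL = c̄ − 3√c̄ = 6.9545 − 3 × 2.6371 = -0.9569 → 0 (cannot be negative)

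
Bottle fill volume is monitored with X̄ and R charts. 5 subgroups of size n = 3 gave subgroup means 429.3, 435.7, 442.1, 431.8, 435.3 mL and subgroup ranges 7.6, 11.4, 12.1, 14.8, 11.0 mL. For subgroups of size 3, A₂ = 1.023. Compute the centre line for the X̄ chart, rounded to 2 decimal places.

X̄̄ = (429.3 + 435.7 + 442.1 + 431.8 + 435.3) / 5 = 2174.2000 / 5 = 434.8400
CL = X̄̄ = 434.8400

434.84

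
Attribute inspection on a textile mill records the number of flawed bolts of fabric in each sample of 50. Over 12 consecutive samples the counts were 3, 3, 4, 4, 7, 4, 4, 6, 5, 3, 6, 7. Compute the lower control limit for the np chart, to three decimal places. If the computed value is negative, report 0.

0.000

p̄ = Σdᵢ / (k·n) = 56 / (12 × 50) = 0.09333
LCL = np̄ − 3·√(np̄(1−p̄)) = 4.6667 − 3 × 2.0570 = -1.5042 → 0 (negative, so LCL = 0)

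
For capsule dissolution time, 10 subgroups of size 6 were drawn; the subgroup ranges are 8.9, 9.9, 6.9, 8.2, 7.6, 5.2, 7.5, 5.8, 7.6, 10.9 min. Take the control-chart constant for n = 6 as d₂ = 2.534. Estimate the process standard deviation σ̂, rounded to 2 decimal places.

R̄ = (8.9 + 9.9 + 6.9 + 8.2 + 7.6 + 5.2 + 7.5 + 5.8 + 7.6 + 10.9) / 10 = 7.8500
σ̂ = R̄ / d₂ = 7.8500 / 2.534 = 3.0979

3.10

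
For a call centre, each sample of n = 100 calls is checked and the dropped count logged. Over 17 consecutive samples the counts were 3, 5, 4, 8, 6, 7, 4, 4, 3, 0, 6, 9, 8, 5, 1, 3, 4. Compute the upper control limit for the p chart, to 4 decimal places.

0.1106

p̄ = Σdᵢ / (k·n) = 80 / (17 × 100) = 0.04706
UCL = p̄ + 3·√(p̄(1−p̄)/n) = 0.04706 + 3 × √(0.04706×0.95294/100) = 0.04706 + 3 × 0.02118 = 0.11059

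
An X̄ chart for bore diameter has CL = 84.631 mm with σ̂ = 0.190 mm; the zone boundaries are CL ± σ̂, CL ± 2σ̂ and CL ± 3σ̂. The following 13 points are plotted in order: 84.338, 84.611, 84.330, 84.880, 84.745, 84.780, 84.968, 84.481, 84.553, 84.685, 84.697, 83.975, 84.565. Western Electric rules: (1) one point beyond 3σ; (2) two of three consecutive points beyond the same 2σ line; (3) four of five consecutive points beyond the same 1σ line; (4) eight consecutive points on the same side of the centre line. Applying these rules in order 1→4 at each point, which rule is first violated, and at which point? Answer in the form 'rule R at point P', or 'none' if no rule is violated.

Zone of each point (C = within 1σ̂, B = 1σ̂–2σ̂, A = 2σ̂–3σ̂, * = beyond 3σ̂; sign = side of CL): 1:-B, 2:-C, 3:-B, 4:+B, 5:+C, 6:+C, 7:+B, 8:-C, 9:-C, 10:+C, 11:+C, 12:-*, 13:-C
Rule 1 (one point beyond the 3σ limits) is satisfied at point 12.

rule 1 at point 12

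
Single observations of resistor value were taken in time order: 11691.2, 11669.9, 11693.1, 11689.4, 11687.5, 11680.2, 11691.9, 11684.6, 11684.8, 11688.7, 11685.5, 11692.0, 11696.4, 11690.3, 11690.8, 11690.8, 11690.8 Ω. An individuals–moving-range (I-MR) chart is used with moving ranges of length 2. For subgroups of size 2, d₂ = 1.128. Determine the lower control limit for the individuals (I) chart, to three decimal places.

X̄ = (11691.2 + 11669.9 + 11693.1 + 11689.4 + 11687.5 + 11680.2 + 11691.9 + 11684.6 + 11684.8 + 11688.7 + 11685.5 + 11692.0 + 11696.4 + 11690.3 + 11690.8 + 11690.8 + 11690.8) / 17 = 11688.1118
Moving ranges: 21.3, 23.2, 3.7, 1.9, 7.3, 11.7, 7.3, 0.2, 3.9, 3.2, 6.5, 4.4, 6.1, 0.5, 0.0, 0.0; M̄R̄ = 101.2000 / 16 = 6.3250
LCL = X̄ − 3·M̄R̄/d₂ = 11688.1118 − 3 × 6.3250 / 1.128 = 11671.2900

11671.290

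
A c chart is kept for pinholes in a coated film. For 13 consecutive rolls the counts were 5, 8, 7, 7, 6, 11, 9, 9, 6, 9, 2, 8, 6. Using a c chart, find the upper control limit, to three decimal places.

c̄ = (5 + 8 + 7 + 7 + 6 + 11 + 9 + 9 + 6 + 9 + 2 + 8 + 6) / 13 = 93 / 13 = 7.1538
UCL = c̄ + 3√c̄ = 7.1538 + 3 × √7.1538 = 7.1538 + 3 × 2.6747 = 15.1778

15.178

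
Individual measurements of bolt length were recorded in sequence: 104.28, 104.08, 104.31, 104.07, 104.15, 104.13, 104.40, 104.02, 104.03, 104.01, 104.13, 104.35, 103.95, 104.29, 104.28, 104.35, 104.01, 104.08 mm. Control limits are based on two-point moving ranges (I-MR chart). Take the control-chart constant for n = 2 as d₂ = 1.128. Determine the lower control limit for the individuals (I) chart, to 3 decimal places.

X̄ = (104.28 + 104.08 + 104.31 + 104.07 + 104.15 + 104.13 + 104.40 + 104.02 + 104.03 + 104.01 + 104.13 + 104.35 + 103.95 + 104.29 + 104.28 + 104.35 + 104.01 + 104.08) / 18 = 104.1622
Moving ranges: 0.20, 0.23, 0.24, 0.08, 0.02, 0.27, 0.38, 0.01, 0.02, 0.12, 0.22, 0.40, 0.34, 0.01, 0.07, 0.34, 0.07; M̄R̄ = 3.0200 / 17 = 0.1776
LCL = X̄ − 3·M̄R̄/d₂ = 104.1622 − 3 × 0.1776 / 1.128 = 103.6898

103.690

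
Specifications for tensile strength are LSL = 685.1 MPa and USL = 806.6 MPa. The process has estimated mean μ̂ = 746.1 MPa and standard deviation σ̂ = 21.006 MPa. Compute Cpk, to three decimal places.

0.960

Cpu = (USL − μ̂) / (3σ̂) = (806.6 − 746.1) / (3 × 21.006) = 0.9600; Cpl = (μ̂ − LSL) / (3σ̂) = (746.1 − 685.1) / (3 × 21.006) = 0.9680; Cpk = min(Cpu, Cpl) = 0.9600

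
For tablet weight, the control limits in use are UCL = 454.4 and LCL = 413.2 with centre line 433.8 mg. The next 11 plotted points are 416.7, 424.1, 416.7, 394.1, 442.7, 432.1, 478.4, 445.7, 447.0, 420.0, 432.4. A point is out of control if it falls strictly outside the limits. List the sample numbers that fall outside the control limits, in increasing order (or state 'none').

Compare each point to [413.2, 454.4]: sample 4 = 394.1 < LCL; sample 7 = 478.4 > UCL.

4, 7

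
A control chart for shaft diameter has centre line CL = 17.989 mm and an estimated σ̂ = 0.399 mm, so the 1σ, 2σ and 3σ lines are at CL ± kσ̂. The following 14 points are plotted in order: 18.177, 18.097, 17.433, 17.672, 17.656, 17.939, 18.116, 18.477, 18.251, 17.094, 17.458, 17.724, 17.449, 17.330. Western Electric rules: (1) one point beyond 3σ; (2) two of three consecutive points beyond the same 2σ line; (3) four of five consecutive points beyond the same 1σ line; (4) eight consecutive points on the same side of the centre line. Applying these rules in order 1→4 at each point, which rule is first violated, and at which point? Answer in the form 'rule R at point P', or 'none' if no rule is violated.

rule 3 at point 14

Zone of each point (C = within 1σ̂, B = 1σ̂–2σ̂, A = 2σ̂–3σ̂, * = beyond 3σ̂; sign = side of CL): 1:+C, 2:+C, 3:-B, 4:-C, 5:-C, 6:-C, 7:+C, 8:+B, 9:+C, 10:-A, 11:-B, 12:-C, 13:-B, 14:-B
Rule 3 (four of five consecutive points beyond the same 1σ limit) is satisfied at point 14.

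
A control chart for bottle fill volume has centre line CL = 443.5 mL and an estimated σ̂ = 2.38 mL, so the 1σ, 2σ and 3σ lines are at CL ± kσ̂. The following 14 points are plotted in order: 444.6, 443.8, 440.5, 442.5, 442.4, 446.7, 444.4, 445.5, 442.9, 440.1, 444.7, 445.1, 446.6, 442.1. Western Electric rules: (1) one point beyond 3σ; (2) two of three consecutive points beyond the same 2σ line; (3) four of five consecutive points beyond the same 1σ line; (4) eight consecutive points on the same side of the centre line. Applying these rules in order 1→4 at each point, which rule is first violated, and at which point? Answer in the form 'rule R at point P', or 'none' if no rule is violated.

none

Zone of each point (C = within 1σ̂, B = 1σ̂–2σ̂, A = 2σ̂–3σ̂, * = beyond 3σ̂; sign = side of CL): 1:+C, 2:+C, 3:-B, 4:-C, 5:-C, 6:+B, 7:+C, 8:+C, 9:-C, 10:-B, 11:+C, 12:+C, 13:+B, 14:-C
No rule fires across all 14 points.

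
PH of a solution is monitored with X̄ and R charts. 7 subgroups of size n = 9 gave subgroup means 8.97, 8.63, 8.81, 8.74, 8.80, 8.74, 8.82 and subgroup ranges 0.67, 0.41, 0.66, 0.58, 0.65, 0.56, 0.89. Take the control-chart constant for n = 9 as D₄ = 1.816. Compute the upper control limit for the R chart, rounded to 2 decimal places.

1.15

R̄ = (0.67 + 0.41 + 0.66 + 0.58 + 0.65 + 0.56 + 0.89) / 7 = 4.4200 / 7 = 0.6314
UCL_R = D₄·R̄ = 1.816 × 0.6314 = 1.1467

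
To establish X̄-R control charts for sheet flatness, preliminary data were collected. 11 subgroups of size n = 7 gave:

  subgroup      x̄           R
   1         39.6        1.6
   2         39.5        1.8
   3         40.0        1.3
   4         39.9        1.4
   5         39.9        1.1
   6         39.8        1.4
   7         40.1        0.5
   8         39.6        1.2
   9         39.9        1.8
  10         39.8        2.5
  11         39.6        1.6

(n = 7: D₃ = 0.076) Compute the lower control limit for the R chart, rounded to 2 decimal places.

R̄ = (1.6 + 1.8 + 1.3 + 1.4 + 1.1 + 1.4 + 0.5 + 1.2 + 1.8 + 2.5 + 1.6) / 11 = 16.2000 / 11 = 1.4727
LCL_R = D₃·R̄ = 0.076 × 1.4727 = 0.1119

0.11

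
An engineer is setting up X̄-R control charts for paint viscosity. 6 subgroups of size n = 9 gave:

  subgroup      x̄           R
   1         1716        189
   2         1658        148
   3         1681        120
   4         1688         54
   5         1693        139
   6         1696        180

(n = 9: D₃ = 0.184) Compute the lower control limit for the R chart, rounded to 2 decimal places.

25.45

R̄ = (189 + 148 + 120 + 54 + 139 + 180) / 6 = 830.0000 / 6 = 138.3333
LCL_R = D₃·R̄ = 0.184 × 138.3333 = 25.4533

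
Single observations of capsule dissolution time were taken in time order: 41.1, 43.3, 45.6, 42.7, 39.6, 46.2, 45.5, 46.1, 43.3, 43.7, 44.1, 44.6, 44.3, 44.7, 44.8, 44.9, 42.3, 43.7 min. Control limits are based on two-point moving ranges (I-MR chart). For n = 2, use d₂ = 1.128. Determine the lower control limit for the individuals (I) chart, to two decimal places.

39.63

X̄ = (41.1 + 43.3 + 45.6 + 42.7 + 39.6 + 46.2 + 45.5 + 46.1 + 43.3 + 43.7 + 44.1 + 44.6 + 44.3 + 44.7 + 44.8 + 44.9 + 42.3 + 43.7) / 18 = 43.9167
Moving ranges: 2.2, 2.3, 2.9, 3.1, 6.6, 0.7, 0.6, 2.8, 0.4, 0.4, 0.5, 0.3, 0.4, 0.1, 0.1, 2.6, 1.4; M̄R̄ = 27.4000 / 17 = 1.6118
LCL = X̄ − 3·M̄R̄/d₂ = 43.9167 − 3 × 1.6118 / 1.128 = 39.6301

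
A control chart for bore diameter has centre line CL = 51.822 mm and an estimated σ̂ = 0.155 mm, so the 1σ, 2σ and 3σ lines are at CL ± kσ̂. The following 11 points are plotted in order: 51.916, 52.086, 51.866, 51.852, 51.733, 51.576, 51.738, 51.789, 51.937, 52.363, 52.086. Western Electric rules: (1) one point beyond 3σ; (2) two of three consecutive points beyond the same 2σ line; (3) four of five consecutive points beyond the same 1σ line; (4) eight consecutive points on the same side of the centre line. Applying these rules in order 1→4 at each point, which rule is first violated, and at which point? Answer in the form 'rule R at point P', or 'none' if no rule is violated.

Zone of each point (C = within 1σ̂, B = 1σ̂–2σ̂, A = 2σ̂–3σ̂, * = beyond 3σ̂; sign = side of CL): 1:+C, 2:+B, 3:+C, 4:+C, 5:-C, 6:-B, 7:-C, 8:-C, 9:+C, 10:+*, 11:+B
Rule 1 (one point beyond the 3σ limits) is satisfied at point 10.

rule 1 at point 10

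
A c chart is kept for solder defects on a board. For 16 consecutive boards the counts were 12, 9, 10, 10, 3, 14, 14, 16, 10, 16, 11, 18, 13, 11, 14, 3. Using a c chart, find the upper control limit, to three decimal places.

c̄ = (12 + 9 + 10 + 10 + 3 + 14 + 14 + 16 + 10 + 16 + 11 + 18 + 13 + 11 + 14 + 3) / 16 = 184 / 16 = 11.5000
UCL = c̄ + 3√c̄ = 11.5000 + 3 × √11.5000 = 11.5000 + 3 × 3.3912 = 21.6735

21.673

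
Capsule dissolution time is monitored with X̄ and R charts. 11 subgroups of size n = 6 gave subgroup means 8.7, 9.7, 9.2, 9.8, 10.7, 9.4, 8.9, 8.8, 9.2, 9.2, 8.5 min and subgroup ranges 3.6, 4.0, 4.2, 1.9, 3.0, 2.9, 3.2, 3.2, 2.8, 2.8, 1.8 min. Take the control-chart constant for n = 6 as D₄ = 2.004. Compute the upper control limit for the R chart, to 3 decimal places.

6.085

R̄ = (3.6 + 4.0 + 4.2 + 1.9 + 3.0 + 2.9 + 3.2 + 3.2 + 2.8 + 2.8 + 1.8) / 11 = 33.4000 / 11 = 3.0364
UCL_R = D₄·R̄ = 2.004 × 3.0364 = 6.0849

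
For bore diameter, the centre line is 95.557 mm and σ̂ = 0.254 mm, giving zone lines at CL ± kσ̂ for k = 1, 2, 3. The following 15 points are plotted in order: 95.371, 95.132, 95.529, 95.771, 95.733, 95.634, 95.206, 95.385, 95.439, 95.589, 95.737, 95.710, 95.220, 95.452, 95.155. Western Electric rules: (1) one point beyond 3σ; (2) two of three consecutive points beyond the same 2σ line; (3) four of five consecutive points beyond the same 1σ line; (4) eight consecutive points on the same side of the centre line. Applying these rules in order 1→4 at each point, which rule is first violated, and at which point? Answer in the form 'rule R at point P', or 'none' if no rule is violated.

none

Zone of each point (C = within 1σ̂, B = 1σ̂–2σ̂, A = 2σ̂–3σ̂, * = beyond 3σ̂; sign = side of CL): 1:-C, 2:-B, 3:-C, 4:+C, 5:+C, 6:+C, 7:-B, 8:-C, 9:-C, 10:+C, 11:+C, 12:+C, 13:-B, 14:-C, 15:-B
No rule fires across all 15 points.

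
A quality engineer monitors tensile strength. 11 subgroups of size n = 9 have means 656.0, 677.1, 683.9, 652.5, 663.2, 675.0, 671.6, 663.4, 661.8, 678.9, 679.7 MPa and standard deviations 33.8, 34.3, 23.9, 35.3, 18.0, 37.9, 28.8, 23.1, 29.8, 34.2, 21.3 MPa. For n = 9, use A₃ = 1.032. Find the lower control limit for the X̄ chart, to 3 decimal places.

X̄̄ = (656.0 + 677.1 + 683.9 + 652.5 + 663.2 + 675.0 + 671.6 + 663.4 + 661.8 + 678.9 + 679.7) / 11 = 669.3727
s̄ = (33.8 + 34.3 + 23.9 + 35.3 + 18.0 + 37.9 + 28.8 + 23.1 + 29.8 + 34.2 + 21.3) / 11 = 29.1273
LCL = X̄̄ − A₃·s̄ = 669.3727 − 1.032 × 29.1273 = 639.3134

639.313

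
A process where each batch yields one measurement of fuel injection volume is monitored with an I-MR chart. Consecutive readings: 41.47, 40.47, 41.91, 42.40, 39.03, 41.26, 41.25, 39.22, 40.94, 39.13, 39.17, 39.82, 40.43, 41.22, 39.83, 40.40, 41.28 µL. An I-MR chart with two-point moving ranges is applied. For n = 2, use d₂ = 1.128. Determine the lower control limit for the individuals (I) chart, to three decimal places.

37.380

X̄ = (41.47 + 40.47 + 41.91 + 42.40 + 39.03 + 41.26 + 41.25 + 39.22 + 40.94 + 39.13 + 39.17 + 39.82 + 40.43 + 41.22 + 39.83 + 40.40 + 41.28) / 17 = 40.5429
Moving ranges: 1.00, 1.44, 0.49, 3.37, 2.23, 0.01, 2.03, 1.72, 1.81, 0.04, 0.65, 0.61, 0.79, 1.39, 0.57, 0.88; M̄R̄ = 19.0300 / 16 = 1.1894
LCL = X̄ − 3·M̄R̄/d₂ = 40.5429 − 3 × 1.1894 / 1.128 = 37.3797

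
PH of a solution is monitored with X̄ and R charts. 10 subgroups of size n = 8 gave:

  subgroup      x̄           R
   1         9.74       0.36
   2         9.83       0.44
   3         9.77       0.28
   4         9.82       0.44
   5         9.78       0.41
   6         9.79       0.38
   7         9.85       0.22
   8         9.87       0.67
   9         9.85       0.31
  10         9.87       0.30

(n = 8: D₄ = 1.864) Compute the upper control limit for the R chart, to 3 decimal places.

R̄ = (0.36 + 0.44 + 0.28 + 0.44 + 0.41 + 0.38 + 0.22 + 0.67 + 0.31 + 0.30) / 10 = 3.8100 / 10 = 0.3810
UCL_R = D₄·R̄ = 1.864 × 0.3810 = 0.7102

0.710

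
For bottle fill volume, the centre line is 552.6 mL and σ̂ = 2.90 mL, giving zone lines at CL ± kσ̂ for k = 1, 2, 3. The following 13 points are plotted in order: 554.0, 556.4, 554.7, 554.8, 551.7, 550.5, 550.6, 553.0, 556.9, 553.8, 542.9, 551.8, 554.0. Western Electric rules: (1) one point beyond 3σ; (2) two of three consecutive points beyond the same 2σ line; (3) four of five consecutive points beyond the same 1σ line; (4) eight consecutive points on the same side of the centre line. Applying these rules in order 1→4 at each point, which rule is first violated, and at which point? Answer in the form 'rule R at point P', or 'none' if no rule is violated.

rule 1 at point 11

Zone of each point (C = within 1σ̂, B = 1σ̂–2σ̂, A = 2σ̂–3σ̂, * = beyond 3σ̂; sign = side of CL): 1:+C, 2:+B, 3:+C, 4:+C, 5:-C, 6:-C, 7:-C, 8:+C, 9:+B, 10:+C, 11:-*, 12:-C, 13:+C
Rule 1 (one point beyond the 3σ limits) is satisfied at point 11.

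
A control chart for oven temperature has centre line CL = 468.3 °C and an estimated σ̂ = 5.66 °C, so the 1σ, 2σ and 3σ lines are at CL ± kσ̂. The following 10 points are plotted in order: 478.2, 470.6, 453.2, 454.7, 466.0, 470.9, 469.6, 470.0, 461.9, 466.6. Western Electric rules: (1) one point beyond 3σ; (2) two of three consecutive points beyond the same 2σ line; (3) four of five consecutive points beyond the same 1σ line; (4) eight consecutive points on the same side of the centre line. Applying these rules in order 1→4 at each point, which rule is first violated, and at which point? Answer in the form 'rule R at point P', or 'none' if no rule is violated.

Zone of each point (C = within 1σ̂, B = 1σ̂–2σ̂, A = 2σ̂–3σ̂, * = beyond 3σ̂; sign = side of CL): 1:+B, 2:+C, 3:-A, 4:-A, 5:-C, 6:+C, 7:+C, 8:+C, 9:-B, 10:-C
Rule 2 (two of three consecutive points beyond the same 2σ limit) is satisfied at point 4.

rule 2 at point 4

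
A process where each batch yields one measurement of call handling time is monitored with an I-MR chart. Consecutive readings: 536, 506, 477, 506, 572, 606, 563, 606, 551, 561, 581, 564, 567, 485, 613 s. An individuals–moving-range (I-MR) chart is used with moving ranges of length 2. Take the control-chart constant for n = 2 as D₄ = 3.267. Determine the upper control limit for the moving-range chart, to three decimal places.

137.447

Moving ranges: 30, 29, 29, 66, 34, 43, 43, 55, 10, 20, 17, 3, 82, 128; M̄R̄ = 589.0000 / 14 = 42.0714
UCL_MR = D₄·M̄R̄ = 3.267 × 42.0714 = 137.4474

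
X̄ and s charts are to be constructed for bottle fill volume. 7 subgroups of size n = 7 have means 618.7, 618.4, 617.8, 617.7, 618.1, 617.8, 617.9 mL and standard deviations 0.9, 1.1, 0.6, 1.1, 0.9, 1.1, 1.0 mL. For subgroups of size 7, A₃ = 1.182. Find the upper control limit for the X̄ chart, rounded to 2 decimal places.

619.19

X̄̄ = (618.7 + 618.4 + 617.8 + 617.7 + 618.1 + 617.8 + 617.9) / 7 = 618.0571
s̄ = (0.9 + 1.1 + 0.6 + 1.1 + 0.9 + 1.1 + 1.0) / 7 = 0.9571
UCL = X̄̄ + A₃·s̄ = 618.0571 + 1.182 × 0.9571 = 619.1885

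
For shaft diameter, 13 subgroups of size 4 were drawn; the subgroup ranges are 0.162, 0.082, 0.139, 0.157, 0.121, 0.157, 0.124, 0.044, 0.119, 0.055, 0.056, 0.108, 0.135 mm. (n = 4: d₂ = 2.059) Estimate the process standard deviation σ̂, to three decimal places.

R̄ = (0.162 + 0.082 + 0.139 + 0.157 + 0.121 + 0.157 + 0.124 + 0.044 + 0.119 + 0.055 + 0.056 + 0.108 + 0.135) / 13 = 0.1122
σ̂ = R̄ / d₂ = 0.1122 / 2.059 = 0.0545

0.055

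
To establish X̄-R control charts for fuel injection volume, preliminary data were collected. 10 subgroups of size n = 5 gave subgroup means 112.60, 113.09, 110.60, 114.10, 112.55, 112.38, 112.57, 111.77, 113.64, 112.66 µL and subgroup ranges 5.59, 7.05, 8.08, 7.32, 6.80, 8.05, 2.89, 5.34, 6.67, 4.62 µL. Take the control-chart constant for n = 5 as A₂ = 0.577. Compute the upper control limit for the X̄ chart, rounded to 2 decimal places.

X̄̄ = (112.60 + 113.09 + 110.60 + 114.10 + 112.55 + 112.38 + 112.57 + 111.77 + 113.64 + 112.66) / 10 = 1125.9600 / 10 = 112.5960
R̄ = (5.59 + 7.05 + 8.08 + 7.32 + 6.80 + 8.05 + 2.89 + 5.34 + 6.67 + 4.62) / 10 = 62.4100 / 10 = 6.2410
UCL = X̄̄ + A₂·R̄ = 112.5960 + 0.577 × 6.2410 = 116.1971

116.20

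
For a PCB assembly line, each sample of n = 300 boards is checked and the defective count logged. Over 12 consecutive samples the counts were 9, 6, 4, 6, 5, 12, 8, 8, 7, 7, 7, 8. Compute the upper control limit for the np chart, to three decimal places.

p̄ = Σdᵢ / (k·n) = 87 / (12 × 300) = 0.02417
UCL = np̄ + 3·√(np̄(1−p̄)) = 7.2500 + 3 × √(7.2500×0.97583) = 7.2500 + 3 × 2.6598 = 15.2295

15.230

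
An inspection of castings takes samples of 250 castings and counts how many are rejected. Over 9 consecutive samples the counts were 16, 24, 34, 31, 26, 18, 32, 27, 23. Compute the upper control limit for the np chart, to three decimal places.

p̄ = Σdᵢ / (k·n) = 231 / (9 × 250) = 0.10267
UCL = np̄ + 3·√(np̄(1−p̄)) = 25.6667 + 3 × √(25.6667×0.89733) = 25.6667 + 3 × 4.7991 = 40.0640

40.064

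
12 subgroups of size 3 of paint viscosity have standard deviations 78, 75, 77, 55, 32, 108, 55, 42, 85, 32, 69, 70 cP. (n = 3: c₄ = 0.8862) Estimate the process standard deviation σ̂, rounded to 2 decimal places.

s̄ = (78 + 75 + 77 + 55 + 32 + 108 + 55 + 42 + 85 + 32 + 69 + 70) / 12 = 64.8333
σ̂ = s̄ / c₄ = 64.8333 / 0.8862 = 73.1588

73.16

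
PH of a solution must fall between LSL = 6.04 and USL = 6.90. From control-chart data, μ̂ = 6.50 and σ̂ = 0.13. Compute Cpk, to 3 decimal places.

Cpu = (USL − μ̂) / (3σ̂) = (6.90 − 6.50) / (3 × 0.13) = 1.0256; Cpl = (μ̂ − LSL) / (3σ̂) = (6.50 − 6.04) / (3 × 0.13) = 1.1795; Cpk = min(Cpu, Cpl) = 1.0256

1.026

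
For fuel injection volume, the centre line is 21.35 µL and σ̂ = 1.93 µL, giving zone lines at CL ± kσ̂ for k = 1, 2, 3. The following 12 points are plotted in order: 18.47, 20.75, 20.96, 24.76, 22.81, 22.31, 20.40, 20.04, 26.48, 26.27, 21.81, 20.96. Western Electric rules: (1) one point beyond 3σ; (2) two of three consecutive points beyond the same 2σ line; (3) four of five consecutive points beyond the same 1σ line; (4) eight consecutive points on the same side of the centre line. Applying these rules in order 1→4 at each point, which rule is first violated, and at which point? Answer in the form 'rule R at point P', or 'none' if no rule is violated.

rule 2 at point 10

Zone of each point (C = within 1σ̂, B = 1σ̂–2σ̂, A = 2σ̂–3σ̂, * = beyond 3σ̂; sign = side of CL): 1:-B, 2:-C, 3:-C, 4:+B, 5:+C, 6:+C, 7:-C, 8:-C, 9:+A, 10:+A, 11:+C, 12:-C
Rule 2 (two of three consecutive points beyond the same 2σ limit) is satisfied at point 10.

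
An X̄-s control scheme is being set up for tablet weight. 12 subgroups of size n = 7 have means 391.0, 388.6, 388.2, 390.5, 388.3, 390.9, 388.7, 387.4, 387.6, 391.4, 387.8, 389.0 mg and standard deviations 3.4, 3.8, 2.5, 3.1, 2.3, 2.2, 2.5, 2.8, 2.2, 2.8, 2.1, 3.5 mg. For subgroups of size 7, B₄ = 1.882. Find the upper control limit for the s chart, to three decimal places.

s̄ = (3.4 + 3.8 + 2.5 + 3.1 + 2.3 + 2.2 + 2.5 + 2.8 + 2.2 + 2.8 + 2.1 + 3.5) / 12 = 2.7667
UCL_s = B₄·s̄ = 1.882 × 2.7667 = 5.2069

5.207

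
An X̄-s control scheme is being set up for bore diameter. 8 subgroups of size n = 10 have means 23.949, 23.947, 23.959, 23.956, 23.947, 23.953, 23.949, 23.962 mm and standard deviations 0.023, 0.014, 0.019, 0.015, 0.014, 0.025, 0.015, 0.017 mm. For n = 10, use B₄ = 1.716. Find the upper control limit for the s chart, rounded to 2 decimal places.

0.03

s̄ = (0.023 + 0.014 + 0.019 + 0.015 + 0.014 + 0.025 + 0.015 + 0.017) / 8 = 0.0178
UCL_s = B₄·s̄ = 1.716 × 0.0178 = 0.0305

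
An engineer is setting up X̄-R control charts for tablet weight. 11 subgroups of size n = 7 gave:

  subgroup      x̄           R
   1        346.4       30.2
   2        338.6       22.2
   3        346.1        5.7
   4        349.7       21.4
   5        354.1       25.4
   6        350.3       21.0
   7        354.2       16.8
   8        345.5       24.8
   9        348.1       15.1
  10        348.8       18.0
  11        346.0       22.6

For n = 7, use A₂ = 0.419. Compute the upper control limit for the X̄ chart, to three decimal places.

X̄̄ = (346.4 + 338.6 + 346.1 + 349.7 + 354.1 + 350.3 + 354.2 + 345.5 + 348.1 + 348.8 + 346.0) / 11 = 3827.8000 / 11 = 347.9818
R̄ = (30.2 + 22.2 + 5.7 + 21.4 + 25.4 + 21.0 + 16.8 + 24.8 + 15.1 + 18.0 + 22.6) / 11 = 223.2000 / 11 = 20.2909
UCL = X̄̄ + A₂·R̄ = 347.9818 + 0.419 × 20.2909 = 356.4837

356.484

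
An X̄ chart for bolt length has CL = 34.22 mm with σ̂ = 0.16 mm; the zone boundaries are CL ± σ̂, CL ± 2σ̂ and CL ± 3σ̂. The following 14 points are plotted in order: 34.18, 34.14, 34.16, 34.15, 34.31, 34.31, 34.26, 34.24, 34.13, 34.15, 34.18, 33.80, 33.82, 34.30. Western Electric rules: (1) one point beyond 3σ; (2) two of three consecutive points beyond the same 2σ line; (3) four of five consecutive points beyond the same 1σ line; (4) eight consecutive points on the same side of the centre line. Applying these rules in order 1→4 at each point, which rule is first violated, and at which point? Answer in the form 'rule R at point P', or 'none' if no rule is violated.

Zone of each point (C = within 1σ̂, B = 1σ̂–2σ̂, A = 2σ̂–3σ̂, * = beyond 3σ̂; sign = side of CL): 1:-C, 2:-C, 3:-C, 4:-C, 5:+C, 6:+C, 7:+C, 8:+C, 9:-C, 10:-C, 11:-C, 12:-A, 13:-A, 14:+C
Rule 2 (two of three consecutive points beyond the same 2σ limit) is satisfied at point 13.

rule 2 at point 13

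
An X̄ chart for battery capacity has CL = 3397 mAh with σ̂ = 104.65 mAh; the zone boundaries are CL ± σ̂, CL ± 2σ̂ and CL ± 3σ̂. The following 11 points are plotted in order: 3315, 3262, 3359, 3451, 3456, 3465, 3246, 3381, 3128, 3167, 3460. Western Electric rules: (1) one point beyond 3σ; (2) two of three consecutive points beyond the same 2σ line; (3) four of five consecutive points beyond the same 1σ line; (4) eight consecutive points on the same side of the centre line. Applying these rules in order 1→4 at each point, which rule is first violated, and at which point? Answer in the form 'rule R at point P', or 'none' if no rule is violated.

Zone of each point (C = within 1σ̂, B = 1σ̂–2σ̂, A = 2σ̂–3σ̂, * = beyond 3σ̂; sign = side of CL): 1:-C, 2:-B, 3:-C, 4:+C, 5:+C, 6:+C, 7:-B, 8:-C, 9:-A, 10:-A, 11:+C
Rule 2 (two of three consecutive points beyond the same 2σ limit) is satisfied at point 10.

rule 2 at point 10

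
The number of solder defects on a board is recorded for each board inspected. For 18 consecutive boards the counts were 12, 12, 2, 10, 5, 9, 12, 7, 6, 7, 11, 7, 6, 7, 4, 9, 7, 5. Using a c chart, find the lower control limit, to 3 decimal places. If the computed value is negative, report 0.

c̄ = (12 + 12 + 2 + 10 + 5 + 9 + 12 + 7 + 6 + 7 + 11 + 7 + 6 + 7 + 4 + 9 + 7 + 5) / 18 = 138 / 18 = 7.6667
LCL = c̄ − 3√c̄ = 7.6667 − 3 × 2.7689 = -0.6400 → 0 (cannot be negative)

0.000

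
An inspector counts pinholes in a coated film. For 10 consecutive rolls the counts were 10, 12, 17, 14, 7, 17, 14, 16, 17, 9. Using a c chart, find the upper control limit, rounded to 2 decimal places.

c̄ = (10 + 12 + 17 + 14 + 7 + 17 + 14 + 16 + 17 + 9) / 10 = 133 / 10 = 13.3000
UCL = c̄ + 3√c̄ = 13.3000 + 3 × √13.3000 = 13.3000 + 3 × 3.6469 = 24.2407

24.24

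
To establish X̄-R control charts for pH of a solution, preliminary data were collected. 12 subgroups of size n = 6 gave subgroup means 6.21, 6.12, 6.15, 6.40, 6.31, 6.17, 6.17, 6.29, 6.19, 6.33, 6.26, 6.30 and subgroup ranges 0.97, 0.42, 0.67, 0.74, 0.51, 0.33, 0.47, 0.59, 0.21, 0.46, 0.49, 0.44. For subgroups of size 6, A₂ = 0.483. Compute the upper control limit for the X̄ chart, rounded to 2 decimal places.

X̄̄ = (6.21 + 6.12 + 6.15 + 6.40 + 6.31 + 6.17 + 6.17 + 6.29 + 6.19 + 6.33 + 6.26 + 6.30) / 12 = 74.9000 / 12 = 6.2417
R̄ = (0.97 + 0.42 + 0.67 + 0.74 + 0.51 + 0.33 + 0.47 + 0.59 + 0.21 + 0.46 + 0.49 + 0.44) / 12 = 6.3000 / 12 = 0.5250
UCL = X̄̄ + A₂·R̄ = 6.2417 + 0.483 × 0.5250 = 6.4952

6.50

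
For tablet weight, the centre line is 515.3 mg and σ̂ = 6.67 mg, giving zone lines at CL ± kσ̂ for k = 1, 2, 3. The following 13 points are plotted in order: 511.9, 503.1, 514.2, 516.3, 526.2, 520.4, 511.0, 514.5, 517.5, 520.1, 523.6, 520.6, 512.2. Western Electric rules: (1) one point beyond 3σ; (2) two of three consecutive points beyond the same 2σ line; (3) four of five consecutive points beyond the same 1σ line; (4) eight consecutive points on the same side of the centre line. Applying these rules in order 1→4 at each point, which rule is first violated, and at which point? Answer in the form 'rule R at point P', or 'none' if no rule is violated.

Zone of each point (C = within 1σ̂, B = 1σ̂–2σ̂, A = 2σ̂–3σ̂, * = beyond 3σ̂; sign = side of CL): 1:-C, 2:-B, 3:-C, 4:+C, 5:+B, 6:+C, 7:-C, 8:-C, 9:+C, 10:+C, 11:+B, 12:+C, 13:-C
No rule fires across all 13 points.

none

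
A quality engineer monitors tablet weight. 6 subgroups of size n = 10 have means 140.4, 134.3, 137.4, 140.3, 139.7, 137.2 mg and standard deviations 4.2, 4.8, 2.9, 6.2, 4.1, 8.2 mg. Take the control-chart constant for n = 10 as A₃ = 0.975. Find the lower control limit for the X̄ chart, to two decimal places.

X̄̄ = (140.4 + 134.3 + 137.4 + 140.3 + 139.7 + 137.2) / 6 = 138.2167
s̄ = (4.2 + 4.8 + 2.9 + 6.2 + 4.1 + 8.2) / 6 = 5.0667
LCL = X̄̄ − A₃·s̄ = 138.2167 − 0.975 × 5.0667 = 133.2767

133.28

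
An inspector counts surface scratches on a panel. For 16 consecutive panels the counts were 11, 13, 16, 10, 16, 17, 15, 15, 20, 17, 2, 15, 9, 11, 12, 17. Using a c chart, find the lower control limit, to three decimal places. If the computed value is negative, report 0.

c̄ = (11 + 13 + 16 + 10 + 16 + 17 + 15 + 15 + 20 + 17 + 2 + 15 + 9 + 11 + 12 + 17) / 16 = 216 / 16 = 13.5000
LCL = c̄ − 3√c̄ = 13.5000 − 3 × 3.6742 = 2.4773

2.477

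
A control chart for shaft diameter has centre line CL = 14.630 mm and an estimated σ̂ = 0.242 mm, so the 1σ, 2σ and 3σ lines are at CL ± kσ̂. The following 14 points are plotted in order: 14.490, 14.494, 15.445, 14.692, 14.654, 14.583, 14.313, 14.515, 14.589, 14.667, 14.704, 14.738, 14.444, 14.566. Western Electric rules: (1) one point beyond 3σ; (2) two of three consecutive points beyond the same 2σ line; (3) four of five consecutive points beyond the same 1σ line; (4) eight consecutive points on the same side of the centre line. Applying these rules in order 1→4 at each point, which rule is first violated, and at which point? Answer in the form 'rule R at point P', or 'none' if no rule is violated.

rule 1 at point 3

Zone of each point (C = within 1σ̂, B = 1σ̂–2σ̂, A = 2σ̂–3σ̂, * = beyond 3σ̂; sign = side of CL): 1:-C, 2:-C, 3:+*, 4:+C, 5:+C, 6:-C, 7:-B, 8:-C, 9:-C, 10:+C, 11:+C, 12:+C, 13:-C, 14:-C
Rule 1 (one point beyond the 3σ limits) is satisfied at point 3.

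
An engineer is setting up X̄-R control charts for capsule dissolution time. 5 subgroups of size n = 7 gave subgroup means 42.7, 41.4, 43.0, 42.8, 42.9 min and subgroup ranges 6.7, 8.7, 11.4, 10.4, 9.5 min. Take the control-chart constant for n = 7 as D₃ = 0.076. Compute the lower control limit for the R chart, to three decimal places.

0.710

R̄ = (6.7 + 8.7 + 11.4 + 10.4 + 9.5) / 5 = 46.7000 / 5 = 9.3400
LCL_R = D₃·R̄ = 0.076 × 9.3400 = 0.7098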